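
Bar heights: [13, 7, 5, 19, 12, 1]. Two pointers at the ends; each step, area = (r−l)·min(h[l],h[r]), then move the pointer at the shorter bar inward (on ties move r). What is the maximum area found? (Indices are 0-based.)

max area = 48

l=0 r=5: min(13,1)*5=5 best=5 *, r--
l=0 r=4: min(13,12)*4=48 best=48 *, r--
l=0 r=3: min(13,19)*3=39 best=48, l++
l=1 r=3: min(7,19)*2=14 best=48, l++
l=2 r=3: min(5,19)*1=5 best=48, l++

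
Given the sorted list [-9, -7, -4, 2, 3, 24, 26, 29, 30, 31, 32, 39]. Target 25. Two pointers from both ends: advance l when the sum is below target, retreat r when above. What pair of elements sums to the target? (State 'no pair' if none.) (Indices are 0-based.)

(-7, 32)

[0,11] -9+39=30 >25 → r--
[0,10] -9+32=23 <25 → l++
[1,10] -7+32=25 → found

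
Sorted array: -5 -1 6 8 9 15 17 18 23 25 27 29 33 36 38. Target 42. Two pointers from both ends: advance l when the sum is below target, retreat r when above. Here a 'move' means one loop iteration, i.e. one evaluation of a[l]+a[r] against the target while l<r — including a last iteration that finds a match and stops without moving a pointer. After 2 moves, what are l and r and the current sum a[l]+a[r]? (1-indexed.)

l=3, r=15, sum=44

[1,15] -5+38=33 <42 → l++
[2,15] -1+38=37 <42 → l++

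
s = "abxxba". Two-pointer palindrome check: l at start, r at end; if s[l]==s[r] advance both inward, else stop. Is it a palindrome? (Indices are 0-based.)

l=0 r=5: 'a'=='a', l++,r--
l=1 r=4: 'b'=='b', l++,r--
l=2 r=3: 'x'=='x', l++,r--

palindrome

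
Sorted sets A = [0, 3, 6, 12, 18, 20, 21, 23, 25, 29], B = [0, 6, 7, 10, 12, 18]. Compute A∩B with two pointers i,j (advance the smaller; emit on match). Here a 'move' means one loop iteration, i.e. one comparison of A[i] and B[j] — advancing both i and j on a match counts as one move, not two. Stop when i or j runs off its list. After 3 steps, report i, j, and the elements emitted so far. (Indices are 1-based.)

i=4, j=3, emitted=[0, 6]

i=1 j=1: 0==0 emit, i++,j++
i=2 j=2: 3<6, i++
i=3 j=2: 6==6 emit, i++,j++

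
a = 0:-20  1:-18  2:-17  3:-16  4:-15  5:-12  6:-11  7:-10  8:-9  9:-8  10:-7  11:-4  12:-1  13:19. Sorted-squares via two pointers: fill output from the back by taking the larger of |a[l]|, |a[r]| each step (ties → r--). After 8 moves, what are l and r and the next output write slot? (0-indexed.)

[0,13] |-20|>|19| out[13]=400 → l++
[1,13] |-18|<=|19| out[12]=361 → r--
[1,12] |-18|>|-1| out[11]=324 → l++
[2,12] |-17|>|-1| out[10]=289 → l++
[3,12] |-16|>|-1| out[9]=256 → l++
[4,12] |-15|>|-1| out[8]=225 → l++
[5,12] |-12|>|-1| out[7]=144 → l++
[6,12] |-11|>|-1| out[6]=121 → l++

l=7, r=12, next write slot=5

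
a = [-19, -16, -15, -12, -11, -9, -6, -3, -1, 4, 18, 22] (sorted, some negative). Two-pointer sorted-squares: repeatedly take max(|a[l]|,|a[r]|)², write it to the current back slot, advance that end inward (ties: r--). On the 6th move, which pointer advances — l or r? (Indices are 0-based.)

l

l=0 r=11: |-19|<=|22| out[11]=484, r--
l=0 r=10: |-19|>|18| out[10]=361, l++
l=1 r=10: |-16|<=|18| out[9]=324, r--
l=1 r=9: |-16|>|4| out[8]=256, l++
l=2 r=9: |-15|>|4| out[7]=225, l++
l=3 r=9: |-12|>|4| out[6]=144, l++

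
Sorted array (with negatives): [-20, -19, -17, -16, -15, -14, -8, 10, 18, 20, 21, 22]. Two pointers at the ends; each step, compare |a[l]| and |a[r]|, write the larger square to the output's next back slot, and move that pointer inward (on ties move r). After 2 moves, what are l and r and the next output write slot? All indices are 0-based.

l=0 r=11: |-20|<=|22| out[11]=484, r--
l=0 r=10: |-20|<=|21| out[10]=441, r--

l=0, r=9, next write slot=9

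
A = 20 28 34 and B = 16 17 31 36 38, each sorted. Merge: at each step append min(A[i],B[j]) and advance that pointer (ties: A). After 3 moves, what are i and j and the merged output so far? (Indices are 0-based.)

i=1, j=2, merged so far=[16, 17, 20]

[i=0,j=0] A[i]=20>B[j]=16 take 16 → j++
[i=0,j=1] A[i]=20>B[j]=17 take 17 → j++
[i=0,j=2] A[i]=20<=B[j]=31 take 20 → i++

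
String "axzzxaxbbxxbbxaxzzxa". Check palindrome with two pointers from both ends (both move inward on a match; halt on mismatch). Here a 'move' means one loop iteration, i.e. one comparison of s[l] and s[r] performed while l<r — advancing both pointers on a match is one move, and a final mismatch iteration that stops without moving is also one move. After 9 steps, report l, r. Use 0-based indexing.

l=0 r=19: 'a'=='a', l++,r--
l=1 r=18: 'x'=='x', l++,r--
l=2 r=17: 'z'=='z', l++,r--
l=3 r=16: 'z'=='z', l++,r--
l=4 r=15: 'x'=='x', l++,r--
l=5 r=14: 'a'=='a', l++,r--
l=6 r=13: 'x'=='x', l++,r--
l=7 r=12: 'b'=='b', l++,r--
l=8 r=11: 'b'=='b', l++,r--

l=9, r=10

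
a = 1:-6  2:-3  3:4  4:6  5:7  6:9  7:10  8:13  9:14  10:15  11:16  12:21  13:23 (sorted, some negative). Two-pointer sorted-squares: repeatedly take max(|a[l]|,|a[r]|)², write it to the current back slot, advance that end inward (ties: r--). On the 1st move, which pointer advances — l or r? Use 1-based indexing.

[1,13] |-6|<=|23| out[13]=529 → r--

r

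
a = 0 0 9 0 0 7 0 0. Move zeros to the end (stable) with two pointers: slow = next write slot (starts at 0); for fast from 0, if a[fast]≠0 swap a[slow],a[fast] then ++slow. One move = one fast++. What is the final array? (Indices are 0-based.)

[9, 7, 0, 0, 0, 0, 0, 0]

slow=0 fast=0: a[fast]=0, fast++
slow=0 fast=1: a[fast]=0, fast++
slow=0 fast=2: a[fast]=9≠0 swap→a[0]=9, slow++,fast++
slow=1 fast=3: a[fast]=0, fast++
slow=1 fast=4: a[fast]=0, fast++
slow=1 fast=5: a[fast]=7≠0 swap→a[1]=7, slow++,fast++
slow=2 fast=6: a[fast]=0, fast++
slow=2 fast=7: a[fast]=0, fast++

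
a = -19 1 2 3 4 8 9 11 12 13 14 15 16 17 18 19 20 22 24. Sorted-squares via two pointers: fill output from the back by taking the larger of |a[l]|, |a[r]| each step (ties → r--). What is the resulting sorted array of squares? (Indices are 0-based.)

[1, 4, 9, 16, 64, 81, 121, 144, 169, 196, 225, 256, 289, 324, 361, 361, 400, 484, 576]

l=0 r=18: |-19|<=|24| out[18]=576, r--
l=0 r=17: |-19|<=|22| out[17]=484, r--
l=0 r=16: |-19|<=|20| out[16]=400, r--
l=0 r=15: |-19|<=|19| out[15]=361, r--
l=0 r=14: |-19|>|18| out[14]=361, l++
l=1 r=14: |1|<=|18| out[13]=324, r--
l=1 r=13: |1|<=|17| out[12]=289, r--
l=1 r=12: |1|<=|16| out[11]=256, r--
l=1 r=11: |1|<=|15| out[10]=225, r--
l=1 r=10: |1|<=|14| out[9]=196, r--
l=1 r=9: |1|<=|13| out[8]=169, r--
l=1 r=8: |1|<=|12| out[7]=144, r--
l=1 r=7: |1|<=|11| out[6]=121, r--
l=1 r=6: |1|<=|9| out[5]=81, r--
l=1 r=5: |1|<=|8| out[4]=64, r--
l=1 r=4: |1|<=|4| out[3]=16, r--
l=1 r=3: |1|<=|3| out[2]=9, r--
l=1 r=2: |1|<=|2| out[1]=4, r--
l=1 r=1: |1|<=|1| out[0]=1, r--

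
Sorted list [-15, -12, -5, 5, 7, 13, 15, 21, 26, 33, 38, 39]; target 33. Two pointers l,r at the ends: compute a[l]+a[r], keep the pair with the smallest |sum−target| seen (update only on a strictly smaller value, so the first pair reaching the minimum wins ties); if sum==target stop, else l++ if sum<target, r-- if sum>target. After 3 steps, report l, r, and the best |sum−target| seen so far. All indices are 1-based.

l=1 r=12: -15+39=24 d=9 *, l++
l=2 r=12: -12+39=27 d=6 *, l++
l=3 r=12: -5+39=34 d=1 *, r--

l=3, r=11, best |Δ|=1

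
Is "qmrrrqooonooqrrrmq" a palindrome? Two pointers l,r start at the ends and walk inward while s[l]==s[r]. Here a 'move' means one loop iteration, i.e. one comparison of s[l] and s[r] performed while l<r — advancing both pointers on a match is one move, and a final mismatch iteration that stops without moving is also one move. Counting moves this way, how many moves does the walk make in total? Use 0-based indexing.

[0,17] 'q'=='q' → l++,r--
[1,16] 'm'=='m' → l++,r--
[2,15] 'r'=='r' → l++,r--
[3,14] 'r'=='r' → l++,r--
[4,13] 'r'=='r' → l++,r--
[5,12] 'q'=='q' → l++,r--
[6,11] 'o'=='o' → l++,r--
[7,10] 'o'=='o' → l++,r--
[8,9] 'o'!='n' → stop

9 moves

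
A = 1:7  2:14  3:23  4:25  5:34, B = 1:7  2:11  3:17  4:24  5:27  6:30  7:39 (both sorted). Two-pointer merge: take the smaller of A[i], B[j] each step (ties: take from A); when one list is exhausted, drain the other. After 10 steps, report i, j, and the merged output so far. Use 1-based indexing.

i=5, j=7, merged so far=[7, 7, 11, 14, 17, 23, 24, 25, 27, 30]

i=1 j=1: A[i]=7<=B[j]=7 take 7, i++
i=2 j=1: A[i]=14>B[j]=7 take 7, j++
i=2 j=2: A[i]=14>B[j]=11 take 11, j++
i=2 j=3: A[i]=14<=B[j]=17 take 14, i++
i=3 j=3: A[i]=23>B[j]=17 take 17, j++
i=3 j=4: A[i]=23<=B[j]=24 take 23, i++
i=4 j=4: A[i]=25>B[j]=24 take 24, j++
i=4 j=5: A[i]=25<=B[j]=27 take 25, i++
i=5 j=5: A[i]=34>B[j]=27 take 27, j++
i=5 j=6: A[i]=34>B[j]=30 take 30, j++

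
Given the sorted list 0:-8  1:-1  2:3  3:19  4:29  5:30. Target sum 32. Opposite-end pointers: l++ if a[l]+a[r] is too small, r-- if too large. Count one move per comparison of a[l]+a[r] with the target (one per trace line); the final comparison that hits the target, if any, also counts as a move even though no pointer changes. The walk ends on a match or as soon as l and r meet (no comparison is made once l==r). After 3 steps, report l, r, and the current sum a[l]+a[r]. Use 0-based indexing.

l=2, r=4, sum=32

l=0 r=5: -8+30=22 <32, l++
l=1 r=5: -1+30=29 <32, l++
l=2 r=5: 3+30=33 >32, r--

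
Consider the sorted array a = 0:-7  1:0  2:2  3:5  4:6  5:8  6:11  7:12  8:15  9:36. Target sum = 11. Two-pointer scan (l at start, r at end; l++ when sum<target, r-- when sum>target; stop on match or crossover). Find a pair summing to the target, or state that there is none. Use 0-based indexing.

(0, 11)

[0,9] -7+36=29 >11 → r--
[0,8] -7+15=8 <11 → l++
[1,8] 0+15=15 >11 → r--
[1,7] 0+12=12 >11 → r--
[1,6] 0+11=11 → found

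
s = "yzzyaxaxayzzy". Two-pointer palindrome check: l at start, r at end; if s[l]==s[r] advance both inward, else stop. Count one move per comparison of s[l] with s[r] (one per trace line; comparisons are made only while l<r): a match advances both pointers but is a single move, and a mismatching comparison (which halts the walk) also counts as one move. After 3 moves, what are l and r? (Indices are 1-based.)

l=1 r=13: 'y'=='y', l++,r--
l=2 r=12: 'z'=='z', l++,r--
l=3 r=11: 'z'=='z', l++,r--

l=4, r=10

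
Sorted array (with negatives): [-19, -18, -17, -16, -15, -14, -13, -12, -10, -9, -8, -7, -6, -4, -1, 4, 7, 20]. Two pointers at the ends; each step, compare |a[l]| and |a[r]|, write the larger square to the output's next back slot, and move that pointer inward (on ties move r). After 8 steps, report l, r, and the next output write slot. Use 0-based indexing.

l=7, r=16, next write slot=9

[0,17] |-19|<=|20| out[17]=400 → r--
[0,16] |-19|>|7| out[16]=361 → l++
[1,16] |-18|>|7| out[15]=324 → l++
[2,16] |-17|>|7| out[14]=289 → l++
[3,16] |-16|>|7| out[13]=256 → l++
[4,16] |-15|>|7| out[12]=225 → l++
[5,16] |-14|>|7| out[11]=196 → l++
[6,16] |-13|>|7| out[10]=169 → l++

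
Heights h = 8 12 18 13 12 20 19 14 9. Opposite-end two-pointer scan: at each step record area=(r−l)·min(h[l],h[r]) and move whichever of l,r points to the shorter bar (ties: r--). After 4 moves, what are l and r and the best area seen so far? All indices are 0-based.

[0,8] min(8,9)*8=64 best=64 * → l++
[1,8] min(12,9)*7=63 best=64 → r--
[1,7] min(12,14)*6=72 best=72 * → l++
[2,7] min(18,14)*5=70 best=72 → r--

l=2, r=6, best area=72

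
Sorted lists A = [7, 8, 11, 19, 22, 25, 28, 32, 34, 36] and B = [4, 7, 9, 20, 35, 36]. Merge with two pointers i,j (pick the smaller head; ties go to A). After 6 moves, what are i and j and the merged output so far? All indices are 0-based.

i=3, j=3, merged so far=[4, 7, 7, 8, 9, 11]

[i=0,j=0] A[i]=7>B[j]=4 take 4 → j++
[i=0,j=1] A[i]=7<=B[j]=7 take 7 → i++
[i=1,j=1] A[i]=8>B[j]=7 take 7 → j++
[i=1,j=2] A[i]=8<=B[j]=9 take 8 → i++
[i=2,j=2] A[i]=11>B[j]=9 take 9 → j++
[i=2,j=3] A[i]=11<=B[j]=20 take 11 → i++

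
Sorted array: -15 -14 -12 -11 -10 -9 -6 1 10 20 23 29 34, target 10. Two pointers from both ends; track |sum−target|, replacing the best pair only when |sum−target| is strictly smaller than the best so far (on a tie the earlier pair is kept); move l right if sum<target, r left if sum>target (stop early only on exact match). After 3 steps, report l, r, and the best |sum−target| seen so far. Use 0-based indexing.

l=0 r=12: -15+34=19 d=9 *, r--
l=0 r=11: -15+29=14 d=4 *, r--
l=0 r=10: -15+23=8 d=2 *, l++

l=1, r=10, best |Δ|=2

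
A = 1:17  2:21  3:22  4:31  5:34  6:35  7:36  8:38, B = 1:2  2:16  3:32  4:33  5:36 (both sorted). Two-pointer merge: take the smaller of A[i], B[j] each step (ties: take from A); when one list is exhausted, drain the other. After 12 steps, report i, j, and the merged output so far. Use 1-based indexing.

i=8, j=6, merged so far=[2, 16, 17, 21, 22, 31, 32, 33, 34, 35, 36, 36]

[i=1,j=1] A[i]=17>B[j]=2 take 2 → j++
[i=1,j=2] A[i]=17>B[j]=16 take 16 → j++
[i=1,j=3] A[i]=17<=B[j]=32 take 17 → i++
[i=2,j=3] A[i]=21<=B[j]=32 take 21 → i++
[i=3,j=3] A[i]=22<=B[j]=32 take 22 → i++
[i=4,j=3] A[i]=31<=B[j]=32 take 31 → i++
[i=5,j=3] A[i]=34>B[j]=32 take 32 → j++
[i=5,j=4] A[i]=34>B[j]=33 take 33 → j++
[i=5,j=5] A[i]=34<=B[j]=36 take 34 → i++
[i=6,j=5] A[i]=35<=B[j]=36 take 35 → i++
[i=7,j=5] A[i]=36<=B[j]=36 take 36 → i++
[i=8,j=5] A[i]=38>B[j]=36 take 36 → j++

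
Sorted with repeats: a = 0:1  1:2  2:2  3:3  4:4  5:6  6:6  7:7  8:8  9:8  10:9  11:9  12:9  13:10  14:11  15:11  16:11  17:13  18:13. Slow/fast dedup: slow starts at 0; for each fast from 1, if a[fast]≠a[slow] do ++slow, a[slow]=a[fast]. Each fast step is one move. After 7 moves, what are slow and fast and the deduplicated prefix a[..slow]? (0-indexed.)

(s=0,f=1) a[fast]=2≠a[slow]=1 write a[1]=2 → slow++,fast++
(s=1,f=2) a[fast]=2=a[slow] dup → fast++
(s=1,f=3) a[fast]=3≠a[slow]=2 write a[2]=3 → slow++,fast++
(s=2,f=4) a[fast]=4≠a[slow]=3 write a[3]=4 → slow++,fast++
(s=3,f=5) a[fast]=6≠a[slow]=4 write a[4]=6 → slow++,fast++
(s=4,f=6) a[fast]=6=a[slow] dup → fast++
(s=4,f=7) a[fast]=7≠a[slow]=6 write a[5]=7 → slow++,fast++

slow=5, fast=8, prefix=[1, 2, 3, 4, 6, 7]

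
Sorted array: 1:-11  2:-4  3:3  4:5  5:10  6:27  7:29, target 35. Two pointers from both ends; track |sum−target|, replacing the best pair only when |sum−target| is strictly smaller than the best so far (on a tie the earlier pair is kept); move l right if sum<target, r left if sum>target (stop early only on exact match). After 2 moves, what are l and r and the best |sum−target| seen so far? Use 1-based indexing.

l=3, r=7, best |Δ|=10

l=1 r=7: -11+29=18 d=17 *, l++
l=2 r=7: -4+29=25 d=10 *, l++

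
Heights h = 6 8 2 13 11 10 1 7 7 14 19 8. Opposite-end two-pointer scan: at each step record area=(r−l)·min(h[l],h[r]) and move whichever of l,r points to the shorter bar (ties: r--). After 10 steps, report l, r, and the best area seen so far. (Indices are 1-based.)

l=1 r=12: min(6,8)*11=66 best=66 *, l++
l=2 r=12: min(8,8)*10=80 best=80 *, r--
l=2 r=11: min(8,19)*9=72 best=80, l++
l=3 r=11: min(2,19)*8=16 best=80, l++
l=4 r=11: min(13,19)*7=91 best=91 *, l++
l=5 r=11: min(11,19)*6=66 best=91, l++
l=6 r=11: min(10,19)*5=50 best=91, l++
l=7 r=11: min(1,19)*4=4 best=91, l++
l=8 r=11: min(7,19)*3=21 best=91, l++
l=9 r=11: min(7,19)*2=14 best=91, l++

l=10, r=11, best area=91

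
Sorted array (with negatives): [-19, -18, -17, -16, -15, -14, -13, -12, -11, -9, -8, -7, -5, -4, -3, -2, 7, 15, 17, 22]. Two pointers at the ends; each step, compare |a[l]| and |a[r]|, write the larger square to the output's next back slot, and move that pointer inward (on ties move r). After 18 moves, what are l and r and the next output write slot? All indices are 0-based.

l=0 r=19: |-19|<=|22| out[19]=484, r--
l=0 r=18: |-19|>|17| out[18]=361, l++
l=1 r=18: |-18|>|17| out[17]=324, l++
l=2 r=18: |-17|<=|17| out[16]=289, r--
l=2 r=17: |-17|>|15| out[15]=289, l++
l=3 r=17: |-16|>|15| out[14]=256, l++
l=4 r=17: |-15|<=|15| out[13]=225, r--
l=4 r=16: |-15|>|7| out[12]=225, l++
l=5 r=16: |-14|>|7| out[11]=196, l++
l=6 r=16: |-13|>|7| out[10]=169, l++
l=7 r=16: |-12|>|7| out[9]=144, l++
l=8 r=16: |-11|>|7| out[8]=121, l++
l=9 r=16: |-9|>|7| out[7]=81, l++
l=10 r=16: |-8|>|7| out[6]=64, l++
l=11 r=16: |-7|<=|7| out[5]=49, r--
l=11 r=15: |-7|>|-2| out[4]=49, l++
l=12 r=15: |-5|>|-2| out[3]=25, l++
l=13 r=15: |-4|>|-2| out[2]=16, l++

l=14, r=15, next write slot=1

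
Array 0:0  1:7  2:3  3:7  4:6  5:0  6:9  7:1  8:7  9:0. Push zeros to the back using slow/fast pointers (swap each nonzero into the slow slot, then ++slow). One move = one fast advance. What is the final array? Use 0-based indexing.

slow=0 fast=0: a[fast]=0, fast++
slow=0 fast=1: a[fast]=7≠0 swap→a[0]=7, slow++,fast++
slow=1 fast=2: a[fast]=3≠0 swap→a[1]=3, slow++,fast++
slow=2 fast=3: a[fast]=7≠0 swap→a[2]=7, slow++,fast++
slow=3 fast=4: a[fast]=6≠0 swap→a[3]=6, slow++,fast++
slow=4 fast=5: a[fast]=0, fast++
slow=4 fast=6: a[fast]=9≠0 swap→a[4]=9, slow++,fast++
slow=5 fast=7: a[fast]=1≠0 swap→a[5]=1, slow++,fast++
slow=6 fast=8: a[fast]=7≠0 swap→a[6]=7, slow++,fast++
slow=7 fast=9: a[fast]=0, fast++

[7, 3, 7, 6, 9, 1, 7, 0, 0, 0]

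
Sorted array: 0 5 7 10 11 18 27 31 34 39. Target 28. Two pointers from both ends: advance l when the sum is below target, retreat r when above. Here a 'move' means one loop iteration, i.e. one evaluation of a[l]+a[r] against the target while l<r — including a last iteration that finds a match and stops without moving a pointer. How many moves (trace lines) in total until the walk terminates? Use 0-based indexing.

8 moves

l=0 r=9: 0+39=39 >28, r--
l=0 r=8: 0+34=34 >28, r--
l=0 r=7: 0+31=31 >28, r--
l=0 r=6: 0+27=27 <28, l++
l=1 r=6: 5+27=32 >28, r--
l=1 r=5: 5+18=23 <28, l++
l=2 r=5: 7+18=25 <28, l++
l=3 r=5: 10+18=28, found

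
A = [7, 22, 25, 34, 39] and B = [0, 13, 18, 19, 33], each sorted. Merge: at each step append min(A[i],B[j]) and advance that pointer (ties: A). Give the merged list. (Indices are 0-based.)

[0, 7, 13, 18, 19, 22, 25, 33, 34, 39]

[i=0,j=0] A[i]=7>B[j]=0 take 0 → j++
[i=0,j=1] A[i]=7<=B[j]=13 take 7 → i++
[i=1,j=1] A[i]=22>B[j]=13 take 13 → j++
[i=1,j=2] A[i]=22>B[j]=18 take 18 → j++
[i=1,j=3] A[i]=22>B[j]=19 take 19 → j++
[i=1,j=4] A[i]=22<=B[j]=33 take 22 → i++
[i=2,j=4] A[i]=25<=B[j]=33 take 25 → i++
[i=3,j=4] A[i]=34>B[j]=33 take 33 → j++
[i=3,j=5] B done, take A[i]=34 → i++
[i=4,j=5] B done, take A[i]=39 → i++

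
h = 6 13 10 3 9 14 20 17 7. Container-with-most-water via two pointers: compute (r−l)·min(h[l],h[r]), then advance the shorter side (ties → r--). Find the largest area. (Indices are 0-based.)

[0,8] min(6,7)*8=48 best=48 * → l++
[1,8] min(13,7)*7=49 best=49 * → r--
[1,7] min(13,17)*6=78 best=78 * → l++
[2,7] min(10,17)*5=50 best=78 → l++
[3,7] min(3,17)*4=12 best=78 → l++
[4,7] min(9,17)*3=27 best=78 → l++
[5,7] min(14,17)*2=28 best=78 → l++
[6,7] min(20,17)*1=17 best=78 → r--

max area = 78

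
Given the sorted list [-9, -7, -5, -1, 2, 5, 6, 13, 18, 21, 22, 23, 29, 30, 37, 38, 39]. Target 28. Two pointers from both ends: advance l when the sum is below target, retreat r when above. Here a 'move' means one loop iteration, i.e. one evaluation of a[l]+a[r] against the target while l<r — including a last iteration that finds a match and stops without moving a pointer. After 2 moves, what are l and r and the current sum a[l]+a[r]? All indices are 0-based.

l=0 r=16: -9+39=30 >28, r--
l=0 r=15: -9+38=29 >28, r--

l=0, r=14, sum=28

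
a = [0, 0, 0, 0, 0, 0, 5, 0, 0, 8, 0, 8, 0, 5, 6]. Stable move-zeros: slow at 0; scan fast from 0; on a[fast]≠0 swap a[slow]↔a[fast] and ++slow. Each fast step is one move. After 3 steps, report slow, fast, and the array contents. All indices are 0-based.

slow=0, fast=3, a=[0, 0, 0, 0, 0, 0, 5, 0, 0, 8, 0, 8, 0, 5, 6]

(s=0,f=0) a[fast]=0 → fast++
(s=0,f=1) a[fast]=0 → fast++
(s=0,f=2) a[fast]=0 → fast++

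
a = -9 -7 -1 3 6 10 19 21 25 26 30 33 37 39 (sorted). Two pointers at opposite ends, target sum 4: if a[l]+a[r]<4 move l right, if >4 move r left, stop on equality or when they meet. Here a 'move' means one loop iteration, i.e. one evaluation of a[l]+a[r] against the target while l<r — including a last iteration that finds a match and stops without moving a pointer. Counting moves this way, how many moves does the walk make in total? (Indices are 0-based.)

[0,13] -9+39=30 >4 → r--
[0,12] -9+37=28 >4 → r--
[0,11] -9+33=24 >4 → r--
[0,10] -9+30=21 >4 → r--
[0,9] -9+26=17 >4 → r--
[0,8] -9+25=16 >4 → r--
[0,7] -9+21=12 >4 → r--
[0,6] -9+19=10 >4 → r--
[0,5] -9+10=1 <4 → l++
[1,5] -7+10=3 <4 → l++
[2,5] -1+10=9 >4 → r--
[2,4] -1+6=5 >4 → r--
[2,3] -1+3=2 <4 → l++

13 moves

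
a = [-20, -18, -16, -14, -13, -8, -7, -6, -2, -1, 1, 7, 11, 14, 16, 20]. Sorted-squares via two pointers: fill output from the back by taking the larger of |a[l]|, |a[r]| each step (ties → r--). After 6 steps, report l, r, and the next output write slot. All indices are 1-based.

l=4, r=13, next write slot=10

l=1 r=16: |-20|<=|20| out[16]=400, r--
l=1 r=15: |-20|>|16| out[15]=400, l++
l=2 r=15: |-18|>|16| out[14]=324, l++
l=3 r=15: |-16|<=|16| out[13]=256, r--
l=3 r=14: |-16|>|14| out[12]=256, l++
l=4 r=14: |-14|<=|14| out[11]=196, r--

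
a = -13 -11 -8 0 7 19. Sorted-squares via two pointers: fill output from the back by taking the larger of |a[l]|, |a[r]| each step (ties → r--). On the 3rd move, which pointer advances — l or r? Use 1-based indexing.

l

[1,6] |-13|<=|19| out[6]=361 → r--
[1,5] |-13|>|7| out[5]=169 → l++
[2,5] |-11|>|7| out[4]=121 → l++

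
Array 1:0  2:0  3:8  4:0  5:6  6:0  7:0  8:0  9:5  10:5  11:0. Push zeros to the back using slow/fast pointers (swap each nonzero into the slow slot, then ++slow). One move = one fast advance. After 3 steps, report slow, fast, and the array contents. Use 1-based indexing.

slow=1 fast=1: a[fast]=0, fast++
slow=1 fast=2: a[fast]=0, fast++
slow=1 fast=3: a[fast]=8≠0 swap→a[1]=8, slow++,fast++

slow=2, fast=4, a=[8, 0, 0, 0, 6, 0, 0, 0, 5, 5, 0]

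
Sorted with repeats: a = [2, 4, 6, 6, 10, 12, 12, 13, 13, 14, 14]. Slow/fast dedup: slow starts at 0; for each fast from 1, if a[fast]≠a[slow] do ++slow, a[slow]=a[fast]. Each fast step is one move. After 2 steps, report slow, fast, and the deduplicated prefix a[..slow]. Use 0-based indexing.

slow=0 fast=1: a[fast]=4≠a[slow]=2 write a[1]=4, slow++,fast++
slow=1 fast=2: a[fast]=6≠a[slow]=4 write a[2]=6, slow++,fast++

slow=2, fast=3, prefix=[2, 4, 6]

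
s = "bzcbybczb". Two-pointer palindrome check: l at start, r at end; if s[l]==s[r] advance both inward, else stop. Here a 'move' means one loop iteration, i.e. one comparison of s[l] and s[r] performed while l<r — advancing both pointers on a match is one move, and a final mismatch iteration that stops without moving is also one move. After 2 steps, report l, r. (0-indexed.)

l=2, r=6

[0,8] 'b'=='b' → l++,r--
[1,7] 'z'=='z' → l++,r--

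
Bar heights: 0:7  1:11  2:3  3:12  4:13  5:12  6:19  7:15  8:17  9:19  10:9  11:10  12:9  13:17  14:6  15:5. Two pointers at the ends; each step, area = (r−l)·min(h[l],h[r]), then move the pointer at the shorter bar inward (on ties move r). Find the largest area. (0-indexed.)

max area = 132

[0,15] min(7,5)*15=75 best=75 * → r--
[0,14] min(7,6)*14=84 best=84 * → r--
[0,13] min(7,17)*13=91 best=91 * → l++
[1,13] min(11,17)*12=132 best=132 * → l++
[2,13] min(3,17)*11=33 best=132 → l++
[3,13] min(12,17)*10=120 best=132 → l++
[4,13] min(13,17)*9=117 best=132 → l++
[5,13] min(12,17)*8=96 best=132 → l++
[6,13] min(19,17)*7=119 best=132 → r--
[6,12] min(19,9)*6=54 best=132 → r--
[6,11] min(19,10)*5=50 best=132 → r--
[6,10] min(19,9)*4=36 best=132 → r--
[6,9] min(19,19)*3=57 best=132 → r--
[6,8] min(19,17)*2=34 best=132 → r--
[6,7] min(19,15)*1=15 best=132 → r--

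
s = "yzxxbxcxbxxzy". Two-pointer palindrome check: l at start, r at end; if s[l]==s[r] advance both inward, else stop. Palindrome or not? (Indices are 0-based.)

palindrome

l=0 r=12: 'y'=='y', l++,r--
l=1 r=11: 'z'=='z', l++,r--
l=2 r=10: 'x'=='x', l++,r--
l=3 r=9: 'x'=='x', l++,r--
l=4 r=8: 'b'=='b', l++,r--
l=5 r=7: 'x'=='x', l++,r--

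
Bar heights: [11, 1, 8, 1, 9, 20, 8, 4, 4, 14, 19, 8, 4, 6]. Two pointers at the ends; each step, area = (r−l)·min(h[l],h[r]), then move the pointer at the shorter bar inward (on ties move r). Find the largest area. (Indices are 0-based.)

max area = 110

[0,13] min(11,6)*13=78 best=78 * → r--
[0,12] min(11,4)*12=48 best=78 → r--
[0,11] min(11,8)*11=88 best=88 * → r--
[0,10] min(11,19)*10=110 best=110 * → l++
[1,10] min(1,19)*9=9 best=110 → l++
[2,10] min(8,19)*8=64 best=110 → l++
[3,10] min(1,19)*7=7 best=110 → l++
[4,10] min(9,19)*6=54 best=110 → l++
[5,10] min(20,19)*5=95 best=110 → r--
[5,9] min(20,14)*4=56 best=110 → r--
[5,8] min(20,4)*3=12 best=110 → r--
[5,7] min(20,4)*2=8 best=110 → r--
[5,6] min(20,8)*1=8 best=110 → r--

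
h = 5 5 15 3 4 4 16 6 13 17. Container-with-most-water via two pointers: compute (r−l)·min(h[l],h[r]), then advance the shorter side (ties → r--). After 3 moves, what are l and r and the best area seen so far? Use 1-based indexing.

l=1 r=10: min(5,17)*9=45 best=45 *, l++
l=2 r=10: min(5,17)*8=40 best=45, l++
l=3 r=10: min(15,17)*7=105 best=105 *, l++

l=4, r=10, best area=105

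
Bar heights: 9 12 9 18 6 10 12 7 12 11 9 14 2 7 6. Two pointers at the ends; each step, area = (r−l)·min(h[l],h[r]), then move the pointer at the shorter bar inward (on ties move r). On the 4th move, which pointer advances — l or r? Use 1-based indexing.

l

[1,15] min(9,6)*14=84 best=84 * → r--
[1,14] min(9,7)*13=91 best=91 * → r--
[1,13] min(9,2)*12=24 best=91 → r--
[1,12] min(9,14)*11=99 best=99 * → l++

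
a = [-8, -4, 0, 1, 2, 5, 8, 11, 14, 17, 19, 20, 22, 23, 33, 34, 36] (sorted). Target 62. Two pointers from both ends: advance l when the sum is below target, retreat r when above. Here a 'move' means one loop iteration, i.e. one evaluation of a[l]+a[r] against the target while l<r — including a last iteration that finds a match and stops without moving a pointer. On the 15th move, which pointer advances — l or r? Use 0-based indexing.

r

l=0 r=16: -8+36=28 <62, l++
l=1 r=16: -4+36=32 <62, l++
l=2 r=16: 0+36=36 <62, l++
l=3 r=16: 1+36=37 <62, l++
l=4 r=16: 2+36=38 <62, l++
l=5 r=16: 5+36=41 <62, l++
l=6 r=16: 8+36=44 <62, l++
l=7 r=16: 11+36=47 <62, l++
l=8 r=16: 14+36=50 <62, l++
l=9 r=16: 17+36=53 <62, l++
l=10 r=16: 19+36=55 <62, l++
l=11 r=16: 20+36=56 <62, l++
l=12 r=16: 22+36=58 <62, l++
l=13 r=16: 23+36=59 <62, l++
l=14 r=16: 33+36=69 >62, r--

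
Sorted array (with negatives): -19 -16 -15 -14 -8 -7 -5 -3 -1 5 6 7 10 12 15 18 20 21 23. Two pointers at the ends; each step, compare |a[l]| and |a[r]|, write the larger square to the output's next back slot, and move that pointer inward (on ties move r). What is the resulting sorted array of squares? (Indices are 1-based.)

[1, 9, 25, 25, 36, 49, 49, 64, 100, 144, 196, 225, 225, 256, 324, 361, 400, 441, 529]

[1,19] |-19|<=|23| out[19]=529 → r--
[1,18] |-19|<=|21| out[18]=441 → r--
[1,17] |-19|<=|20| out[17]=400 → r--
[1,16] |-19|>|18| out[16]=361 → l++
[2,16] |-16|<=|18| out[15]=324 → r--
[2,15] |-16|>|15| out[14]=256 → l++
[3,15] |-15|<=|15| out[13]=225 → r--
[3,14] |-15|>|12| out[12]=225 → l++
[4,14] |-14|>|12| out[11]=196 → l++
[5,14] |-8|<=|12| out[10]=144 → r--
[5,13] |-8|<=|10| out[9]=100 → r--
[5,12] |-8|>|7| out[8]=64 → l++
[6,12] |-7|<=|7| out[7]=49 → r--
[6,11] |-7|>|6| out[6]=49 → l++
[7,11] |-5|<=|6| out[5]=36 → r--
[7,10] |-5|<=|5| out[4]=25 → r--
[7,9] |-5|>|-1| out[3]=25 → l++
[8,9] |-3|>|-1| out[2]=9 → l++
[9,9] |-1|<=|-1| out[1]=1 → r--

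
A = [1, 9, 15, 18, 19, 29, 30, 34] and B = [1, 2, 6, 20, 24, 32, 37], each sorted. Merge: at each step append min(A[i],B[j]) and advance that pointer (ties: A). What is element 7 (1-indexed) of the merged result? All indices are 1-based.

[i=1,j=1] A[i]=1<=B[j]=1 take 1 → i++
[i=2,j=1] A[i]=9>B[j]=1 take 1 → j++
[i=2,j=2] A[i]=9>B[j]=2 take 2 → j++
[i=2,j=3] A[i]=9>B[j]=6 take 6 → j++
[i=2,j=4] A[i]=9<=B[j]=20 take 9 → i++
[i=3,j=4] A[i]=15<=B[j]=20 take 15 → i++
[i=4,j=4] A[i]=18<=B[j]=20 take 18 → i++
[i=5,j=4] A[i]=19<=B[j]=20 take 19 → i++
[i=6,j=4] A[i]=29>B[j]=20 take 20 → j++
[i=6,j=5] A[i]=29>B[j]=24 take 24 → j++
[i=6,j=6] A[i]=29<=B[j]=32 take 29 → i++
[i=7,j=6] A[i]=30<=B[j]=32 take 30 → i++
[i=8,j=6] A[i]=34>B[j]=32 take 32 → j++
[i=8,j=7] A[i]=34<=B[j]=37 take 34 → i++
[i=9,j=7] A done, take B[j]=37 → j++

merged[7] = 18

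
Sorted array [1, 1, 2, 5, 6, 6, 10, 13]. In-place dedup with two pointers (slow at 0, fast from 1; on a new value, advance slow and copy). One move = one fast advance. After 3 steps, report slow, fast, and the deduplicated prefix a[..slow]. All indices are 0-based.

slow=2, fast=4, prefix=[1, 2, 5]

(s=0,f=1) a[fast]=1=a[slow] dup → fast++
(s=0,f=2) a[fast]=2≠a[slow]=1 write a[1]=2 → slow++,fast++
(s=1,f=3) a[fast]=5≠a[slow]=2 write a[2]=5 → slow++,fast++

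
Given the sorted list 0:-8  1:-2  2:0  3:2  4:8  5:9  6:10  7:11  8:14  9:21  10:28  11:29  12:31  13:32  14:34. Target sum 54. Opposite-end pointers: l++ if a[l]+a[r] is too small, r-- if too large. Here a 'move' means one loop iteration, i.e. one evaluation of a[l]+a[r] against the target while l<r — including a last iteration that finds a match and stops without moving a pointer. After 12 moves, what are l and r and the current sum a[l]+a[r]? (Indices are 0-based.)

[0,14] -8+34=26 <54 → l++
[1,14] -2+34=32 <54 → l++
[2,14] 0+34=34 <54 → l++
[3,14] 2+34=36 <54 → l++
[4,14] 8+34=42 <54 → l++
[5,14] 9+34=43 <54 → l++
[6,14] 10+34=44 <54 → l++
[7,14] 11+34=45 <54 → l++
[8,14] 14+34=48 <54 → l++
[9,14] 21+34=55 >54 → r--
[9,13] 21+32=53 <54 → l++
[10,13] 28+32=60 >54 → r--

l=10, r=12, sum=59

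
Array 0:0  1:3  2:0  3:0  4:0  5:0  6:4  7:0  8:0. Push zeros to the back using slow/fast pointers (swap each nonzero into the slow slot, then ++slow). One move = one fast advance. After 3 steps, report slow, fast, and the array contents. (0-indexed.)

slow=0 fast=0: a[fast]=0, fast++
slow=0 fast=1: a[fast]=3≠0 swap→a[0]=3, slow++,fast++
slow=1 fast=2: a[fast]=0, fast++

slow=1, fast=3, a=[3, 0, 0, 0, 0, 0, 4, 0, 0]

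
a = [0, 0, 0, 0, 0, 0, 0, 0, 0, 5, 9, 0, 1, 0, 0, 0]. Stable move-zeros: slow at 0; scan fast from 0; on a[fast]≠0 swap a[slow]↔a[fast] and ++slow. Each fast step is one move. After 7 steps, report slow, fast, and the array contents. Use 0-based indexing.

slow=0, fast=7, a=[0, 0, 0, 0, 0, 0, 0, 0, 0, 5, 9, 0, 1, 0, 0, 0]

slow=0 fast=0: a[fast]=0, fast++
slow=0 fast=1: a[fast]=0, fast++
slow=0 fast=2: a[fast]=0, fast++
slow=0 fast=3: a[fast]=0, fast++
slow=0 fast=4: a[fast]=0, fast++
slow=0 fast=5: a[fast]=0, fast++
slow=0 fast=6: a[fast]=0, fast++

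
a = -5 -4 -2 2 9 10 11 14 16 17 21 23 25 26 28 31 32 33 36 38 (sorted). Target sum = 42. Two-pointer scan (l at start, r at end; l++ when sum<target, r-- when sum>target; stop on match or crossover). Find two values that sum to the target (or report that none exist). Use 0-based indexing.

(9, 33)

l=0 r=19: -5+38=33 <42, l++
l=1 r=19: -4+38=34 <42, l++
l=2 r=19: -2+38=36 <42, l++
l=3 r=19: 2+38=40 <42, l++
l=4 r=19: 9+38=47 >42, r--
l=4 r=18: 9+36=45 >42, r--
l=4 r=17: 9+33=42, found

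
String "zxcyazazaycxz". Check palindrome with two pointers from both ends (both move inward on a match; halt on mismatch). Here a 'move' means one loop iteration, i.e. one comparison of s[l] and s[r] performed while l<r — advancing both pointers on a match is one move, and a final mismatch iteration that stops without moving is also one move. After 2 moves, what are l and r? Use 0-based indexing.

l=2, r=10

[0,12] 'z'=='z' → l++,r--
[1,11] 'x'=='x' → l++,r--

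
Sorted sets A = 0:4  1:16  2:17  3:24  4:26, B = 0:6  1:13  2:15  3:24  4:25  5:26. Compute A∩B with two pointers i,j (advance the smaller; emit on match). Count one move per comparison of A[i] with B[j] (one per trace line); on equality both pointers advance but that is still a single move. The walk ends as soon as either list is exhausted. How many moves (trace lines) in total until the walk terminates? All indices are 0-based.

[i=0,j=0] 4<6 → i++
[i=1,j=0] 16>6 → j++
[i=1,j=1] 16>13 → j++
[i=1,j=2] 16>15 → j++
[i=1,j=3] 16<24 → i++
[i=2,j=3] 17<24 → i++
[i=3,j=3] 24==24 emit → i++,j++
[i=4,j=4] 26>25 → j++
[i=4,j=5] 26==26 emit → i++,j++

9 moves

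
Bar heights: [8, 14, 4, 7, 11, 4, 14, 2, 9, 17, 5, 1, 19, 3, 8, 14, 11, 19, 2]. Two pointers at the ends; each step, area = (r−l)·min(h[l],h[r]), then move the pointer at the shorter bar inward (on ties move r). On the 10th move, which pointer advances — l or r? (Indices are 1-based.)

l

l=1 r=19: min(8,2)*18=36 best=36 *, r--
l=1 r=18: min(8,19)*17=136 best=136 *, l++
l=2 r=18: min(14,19)*16=224 best=224 *, l++
l=3 r=18: min(4,19)*15=60 best=224, l++
l=4 r=18: min(7,19)*14=98 best=224, l++
l=5 r=18: min(11,19)*13=143 best=224, l++
l=6 r=18: min(4,19)*12=48 best=224, l++
l=7 r=18: min(14,19)*11=154 best=224, l++
l=8 r=18: min(2,19)*10=20 best=224, l++
l=9 r=18: min(9,19)*9=81 best=224, l++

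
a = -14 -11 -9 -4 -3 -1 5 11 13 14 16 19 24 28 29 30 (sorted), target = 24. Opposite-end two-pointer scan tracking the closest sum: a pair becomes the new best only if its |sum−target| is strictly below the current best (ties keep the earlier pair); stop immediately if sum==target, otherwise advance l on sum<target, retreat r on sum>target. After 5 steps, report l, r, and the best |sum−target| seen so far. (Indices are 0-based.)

[0,15] -14+30=16 d=8 * → l++
[1,15] -11+30=19 d=5 * → l++
[2,15] -9+30=21 d=3 * → l++
[3,15] -4+30=26 d=2 * → r--
[3,14] -4+29=25 d=1 * → r--

l=3, r=13, best |Δ|=1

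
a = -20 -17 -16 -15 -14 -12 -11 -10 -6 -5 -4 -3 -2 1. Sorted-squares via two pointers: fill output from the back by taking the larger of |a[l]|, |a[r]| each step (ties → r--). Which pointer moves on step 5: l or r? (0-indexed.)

l

[0,13] |-20|>|1| out[13]=400 → l++
[1,13] |-17|>|1| out[12]=289 → l++
[2,13] |-16|>|1| out[11]=256 → l++
[3,13] |-15|>|1| out[10]=225 → l++
[4,13] |-14|>|1| out[9]=196 → l++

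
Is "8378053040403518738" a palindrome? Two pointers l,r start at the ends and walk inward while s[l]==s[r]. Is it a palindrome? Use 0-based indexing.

not a palindrome (mismatch at 4,14)

l=0 r=18: '8'=='8', l++,r--
l=1 r=17: '3'=='3', l++,r--
l=2 r=16: '7'=='7', l++,r--
l=3 r=15: '8'=='8', l++,r--
l=4 r=14: '0'!='1', stop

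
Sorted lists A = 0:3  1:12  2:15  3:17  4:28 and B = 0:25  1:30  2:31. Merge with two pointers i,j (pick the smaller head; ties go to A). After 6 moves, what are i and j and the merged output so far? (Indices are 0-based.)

i=0 j=0: A[i]=3<=B[j]=25 take 3, i++
i=1 j=0: A[i]=12<=B[j]=25 take 12, i++
i=2 j=0: A[i]=15<=B[j]=25 take 15, i++
i=3 j=0: A[i]=17<=B[j]=25 take 17, i++
i=4 j=0: A[i]=28>B[j]=25 take 25, j++
i=4 j=1: A[i]=28<=B[j]=30 take 28, i++

i=5, j=1, merged so far=[3, 12, 15, 17, 25, 28]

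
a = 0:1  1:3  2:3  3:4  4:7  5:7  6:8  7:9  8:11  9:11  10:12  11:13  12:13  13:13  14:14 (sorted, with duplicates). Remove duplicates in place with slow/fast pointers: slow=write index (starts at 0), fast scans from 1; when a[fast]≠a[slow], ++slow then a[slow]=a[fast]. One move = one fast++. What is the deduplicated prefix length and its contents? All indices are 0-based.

(s=0,f=1) a[fast]=3≠a[slow]=1 write a[1]=3 → slow++,fast++
(s=1,f=2) a[fast]=3=a[slow] dup → fast++
(s=1,f=3) a[fast]=4≠a[slow]=3 write a[2]=4 → slow++,fast++
(s=2,f=4) a[fast]=7≠a[slow]=4 write a[3]=7 → slow++,fast++
(s=3,f=5) a[fast]=7=a[slow] dup → fast++
(s=3,f=6) a[fast]=8≠a[slow]=7 write a[4]=8 → slow++,fast++
(s=4,f=7) a[fast]=9≠a[slow]=8 write a[5]=9 → slow++,fast++
(s=5,f=8) a[fast]=11≠a[slow]=9 write a[6]=11 → slow++,fast++
(s=6,f=9) a[fast]=11=a[slow] dup → fast++
(s=6,f=10) a[fast]=12≠a[slow]=11 write a[7]=12 → slow++,fast++
(s=7,f=11) a[fast]=13≠a[slow]=12 write a[8]=13 → slow++,fast++
(s=8,f=12) a[fast]=13=a[slow] dup → fast++
(s=8,f=13) a[fast]=13=a[slow] dup → fast++
(s=8,f=14) a[fast]=14≠a[slow]=13 write a[9]=14 → slow++,fast++

length 10; prefix = [1, 3, 4, 7, 8, 9, 11, 12, 13, 14]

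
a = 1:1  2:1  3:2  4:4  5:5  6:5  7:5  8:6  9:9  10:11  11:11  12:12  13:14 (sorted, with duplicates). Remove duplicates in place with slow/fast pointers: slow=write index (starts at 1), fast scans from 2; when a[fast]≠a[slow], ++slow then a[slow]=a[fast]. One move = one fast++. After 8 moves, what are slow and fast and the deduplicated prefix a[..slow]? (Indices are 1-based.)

slow=6, fast=10, prefix=[1, 2, 4, 5, 6, 9]

slow=1 fast=2: a[fast]=1=a[slow] dup, fast++
slow=1 fast=3: a[fast]=2≠a[slow]=1 write a[2]=2, slow++,fast++
slow=2 fast=4: a[fast]=4≠a[slow]=2 write a[3]=4, slow++,fast++
slow=3 fast=5: a[fast]=5≠a[slow]=4 write a[4]=5, slow++,fast++
slow=4 fast=6: a[fast]=5=a[slow] dup, fast++
slow=4 fast=7: a[fast]=5=a[slow] dup, fast++
slow=4 fast=8: a[fast]=6≠a[slow]=5 write a[5]=6, slow++,fast++
slow=5 fast=9: a[fast]=9≠a[slow]=6 write a[6]=9, slow++,fast++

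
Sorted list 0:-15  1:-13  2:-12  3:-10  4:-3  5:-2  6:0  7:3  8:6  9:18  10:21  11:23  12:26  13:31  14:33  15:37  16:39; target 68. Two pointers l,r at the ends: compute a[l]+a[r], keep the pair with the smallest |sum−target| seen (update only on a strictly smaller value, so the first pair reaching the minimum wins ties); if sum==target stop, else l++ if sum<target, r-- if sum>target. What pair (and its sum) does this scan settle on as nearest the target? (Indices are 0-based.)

pair (31, 37) with sum 68 (|Δ|=0)

l=0 r=16: -15+39=24 d=44 *, l++
l=1 r=16: -13+39=26 d=42 *, l++
l=2 r=16: -12+39=27 d=41 *, l++
l=3 r=16: -10+39=29 d=39 *, l++
l=4 r=16: -3+39=36 d=32 *, l++
l=5 r=16: -2+39=37 d=31 *, l++
l=6 r=16: 0+39=39 d=29 *, l++
l=7 r=16: 3+39=42 d=26 *, l++
l=8 r=16: 6+39=45 d=23 *, l++
l=9 r=16: 18+39=57 d=11 *, l++
l=10 r=16: 21+39=60 d=8 *, l++
l=11 r=16: 23+39=62 d=6 *, l++
l=12 r=16: 26+39=65 d=3 *, l++
l=13 r=16: 31+39=70 d=2 *, r--
l=13 r=15: 31+37=68 d=0 *, stop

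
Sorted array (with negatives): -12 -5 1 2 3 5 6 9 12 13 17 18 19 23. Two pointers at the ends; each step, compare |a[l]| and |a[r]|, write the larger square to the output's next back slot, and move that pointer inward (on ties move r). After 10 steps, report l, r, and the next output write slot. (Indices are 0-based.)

[0,13] |-12|<=|23| out[13]=529 → r--
[0,12] |-12|<=|19| out[12]=361 → r--
[0,11] |-12|<=|18| out[11]=324 → r--
[0,10] |-12|<=|17| out[10]=289 → r--
[0,9] |-12|<=|13| out[9]=169 → r--
[0,8] |-12|<=|12| out[8]=144 → r--
[0,7] |-12|>|9| out[7]=144 → l++
[1,7] |-5|<=|9| out[6]=81 → r--
[1,6] |-5|<=|6| out[5]=36 → r--
[1,5] |-5|<=|5| out[4]=25 → r--

l=1, r=4, next write slot=3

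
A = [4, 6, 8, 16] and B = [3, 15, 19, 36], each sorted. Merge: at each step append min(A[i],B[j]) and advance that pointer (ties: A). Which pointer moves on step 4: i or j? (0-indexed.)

[i=0,j=0] A[i]=4>B[j]=3 take 3 → j++
[i=0,j=1] A[i]=4<=B[j]=15 take 4 → i++
[i=1,j=1] A[i]=6<=B[j]=15 take 6 → i++
[i=2,j=1] A[i]=8<=B[j]=15 take 8 → i++

i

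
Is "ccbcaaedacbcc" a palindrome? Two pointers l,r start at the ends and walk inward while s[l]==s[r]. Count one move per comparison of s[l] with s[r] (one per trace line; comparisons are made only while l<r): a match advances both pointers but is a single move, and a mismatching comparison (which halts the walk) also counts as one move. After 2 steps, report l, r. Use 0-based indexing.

l=0 r=12: 'c'=='c', l++,r--
l=1 r=11: 'c'=='c', l++,r--

l=2, r=10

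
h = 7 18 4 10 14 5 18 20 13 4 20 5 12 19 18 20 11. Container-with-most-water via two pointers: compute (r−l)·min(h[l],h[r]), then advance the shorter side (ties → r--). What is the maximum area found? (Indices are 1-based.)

max area = 252

[1,17] min(7,11)*16=112 best=112 * → l++
[2,17] min(18,11)*15=165 best=165 * → r--
[2,16] min(18,20)*14=252 best=252 * → l++
[3,16] min(4,20)*13=52 best=252 → l++
[4,16] min(10,20)*12=120 best=252 → l++
[5,16] min(14,20)*11=154 best=252 → l++
[6,16] min(5,20)*10=50 best=252 → l++
[7,16] min(18,20)*9=162 best=252 → l++
[8,16] min(20,20)*8=160 best=252 → r--
[8,15] min(20,18)*7=126 best=252 → r--
[8,14] min(20,19)*6=114 best=252 → r--
[8,13] min(20,12)*5=60 best=252 → r--
[8,12] min(20,5)*4=20 best=252 → r--
[8,11] min(20,20)*3=60 best=252 → r--
[8,10] min(20,4)*2=8 best=252 → r--
[8,9] min(20,13)*1=13 best=252 → r--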